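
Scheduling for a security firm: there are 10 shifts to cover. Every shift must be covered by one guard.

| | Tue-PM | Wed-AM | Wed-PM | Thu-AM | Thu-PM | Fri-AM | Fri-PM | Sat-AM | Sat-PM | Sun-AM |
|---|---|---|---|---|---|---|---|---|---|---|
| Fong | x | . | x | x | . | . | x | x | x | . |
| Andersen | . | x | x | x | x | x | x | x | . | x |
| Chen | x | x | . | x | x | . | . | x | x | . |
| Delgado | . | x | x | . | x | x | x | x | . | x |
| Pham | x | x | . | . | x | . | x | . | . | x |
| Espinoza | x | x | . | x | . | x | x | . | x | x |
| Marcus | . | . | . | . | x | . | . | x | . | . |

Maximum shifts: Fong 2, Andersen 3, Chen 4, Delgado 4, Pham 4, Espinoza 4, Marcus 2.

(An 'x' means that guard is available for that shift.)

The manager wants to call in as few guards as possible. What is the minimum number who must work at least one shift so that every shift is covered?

3

10 slots to fill and no one can take more than 4, so at least ⌈10/4⌉ = 3 guards are needed.
Fong, Chen, and Delgado alone can cover everything: Tue-PM→Fong, Wed-AM→Chen, Wed-PM→Fong, Thu-AM→Chen, Thu-PM→Chen, Fri-AM→Delgado, Fri-PM→Delgado, Sat-AM→Delgado, Sat-PM→Chen, Sun-AM→Delgado.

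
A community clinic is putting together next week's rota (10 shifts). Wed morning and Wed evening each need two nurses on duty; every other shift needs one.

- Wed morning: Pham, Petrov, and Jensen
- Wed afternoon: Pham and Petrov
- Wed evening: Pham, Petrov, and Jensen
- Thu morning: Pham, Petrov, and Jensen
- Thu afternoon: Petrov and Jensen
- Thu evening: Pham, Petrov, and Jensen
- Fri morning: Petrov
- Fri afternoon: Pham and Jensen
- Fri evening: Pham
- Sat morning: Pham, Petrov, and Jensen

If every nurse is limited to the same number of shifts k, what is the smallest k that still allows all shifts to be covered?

With 3 nurses and 12 worker-slots to fill, someone must work at least ⌈12/3⌉ = 4 shifts, so k ≥ 4.
k = 4 works: Wed morning→Pham+Petrov, Wed afternoon→Pham, Wed evening→Petrov+Jensen, Thu morning→Jensen, Thu afternoon→Petrov, Thu evening→Jensen, Fri morning→Petrov, Fri afternoon→Pham, Fri evening→Pham, Sat morning→Jensen.
Loads: Pham 4, Petrov 4, Jensen 4 — all ≤ 4.

4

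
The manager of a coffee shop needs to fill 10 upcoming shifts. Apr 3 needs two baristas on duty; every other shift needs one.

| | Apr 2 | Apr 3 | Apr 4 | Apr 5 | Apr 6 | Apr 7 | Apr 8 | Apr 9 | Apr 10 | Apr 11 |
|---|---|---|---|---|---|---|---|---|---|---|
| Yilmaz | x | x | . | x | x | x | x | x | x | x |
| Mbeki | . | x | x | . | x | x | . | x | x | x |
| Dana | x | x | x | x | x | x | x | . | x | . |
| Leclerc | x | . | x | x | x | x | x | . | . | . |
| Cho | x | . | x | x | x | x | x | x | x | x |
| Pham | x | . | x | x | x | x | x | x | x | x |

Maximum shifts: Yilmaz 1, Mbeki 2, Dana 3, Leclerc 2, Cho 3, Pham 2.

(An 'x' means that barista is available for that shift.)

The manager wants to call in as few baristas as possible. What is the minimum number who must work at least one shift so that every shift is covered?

11 slots to fill and no one can take more than 3, so at least ⌈11/3⌉ = 4 baristas are needed.
Any 4 baristas together have capacity at most 3+3+2+2 = 10 < 11 slots, so 4 can never suffice.
Yilmaz, Mbeki, Dana, Leclerc, and Cho alone can cover everything: Apr 2→Dana, Apr 3→Yilmaz+Mbeki, Apr 4→Dana, Apr 5→Dana, Apr 6→Leclerc, Apr 7→Cho, Apr 8→Leclerc, Apr 9→Mbeki, Apr 10→Cho, Apr 11→Cho.

5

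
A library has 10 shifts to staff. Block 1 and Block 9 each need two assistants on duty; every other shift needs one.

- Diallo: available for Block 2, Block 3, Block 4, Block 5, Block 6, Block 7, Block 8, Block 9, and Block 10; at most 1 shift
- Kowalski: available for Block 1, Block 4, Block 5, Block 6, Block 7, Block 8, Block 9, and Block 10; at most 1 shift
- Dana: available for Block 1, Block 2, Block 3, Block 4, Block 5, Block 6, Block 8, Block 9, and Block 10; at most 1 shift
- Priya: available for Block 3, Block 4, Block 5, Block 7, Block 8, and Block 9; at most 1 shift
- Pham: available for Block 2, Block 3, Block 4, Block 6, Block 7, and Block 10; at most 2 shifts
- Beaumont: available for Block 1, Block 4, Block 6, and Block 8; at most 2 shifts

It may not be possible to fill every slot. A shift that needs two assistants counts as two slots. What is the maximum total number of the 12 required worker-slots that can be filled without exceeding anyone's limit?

Total capacity across all assistants is 1+1+1+1+2+2 = 8, and 12 slots are needed, so at most 8 can be filled.
An assignment achieving 8: Block 1→Kowalski+Dana, Block 2→Diallo, Block 3→Priya, Block 6→Beaumont, Block 7→Pham, Block 8→Beaumont, Block 10→Pham.
Loads: Diallo 1/1, Kowalski 1/1, Dana 1/1, Priya 1/1, Pham 2/2, Beaumont 2/2.

8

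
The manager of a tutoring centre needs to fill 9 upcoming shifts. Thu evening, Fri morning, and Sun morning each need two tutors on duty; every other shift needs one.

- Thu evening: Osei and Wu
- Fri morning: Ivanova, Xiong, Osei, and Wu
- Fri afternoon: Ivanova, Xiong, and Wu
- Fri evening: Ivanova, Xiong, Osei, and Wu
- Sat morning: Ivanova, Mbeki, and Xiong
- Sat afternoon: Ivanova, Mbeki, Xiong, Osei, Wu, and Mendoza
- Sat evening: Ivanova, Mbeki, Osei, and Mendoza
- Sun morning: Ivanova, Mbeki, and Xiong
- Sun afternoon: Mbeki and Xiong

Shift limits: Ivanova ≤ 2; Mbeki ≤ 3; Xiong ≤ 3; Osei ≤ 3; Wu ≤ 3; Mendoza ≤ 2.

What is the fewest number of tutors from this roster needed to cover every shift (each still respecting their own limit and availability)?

12 slots to fill and no one can take more than 3, so at least ⌈12/3⌉ = 4 tutors are needed.
Mbeki, Xiong, Osei, and Wu alone can cover everything: Thu evening→Osei+Wu, Fri morning→Osei+Wu, Fri afternoon→Xiong, Fri evening→Osei, Sat morning→Mbeki, Sat afternoon→Wu, Sat evening→Mbeki, Sun morning→Mbeki+Xiong, Sun afternoon→Xiong.

4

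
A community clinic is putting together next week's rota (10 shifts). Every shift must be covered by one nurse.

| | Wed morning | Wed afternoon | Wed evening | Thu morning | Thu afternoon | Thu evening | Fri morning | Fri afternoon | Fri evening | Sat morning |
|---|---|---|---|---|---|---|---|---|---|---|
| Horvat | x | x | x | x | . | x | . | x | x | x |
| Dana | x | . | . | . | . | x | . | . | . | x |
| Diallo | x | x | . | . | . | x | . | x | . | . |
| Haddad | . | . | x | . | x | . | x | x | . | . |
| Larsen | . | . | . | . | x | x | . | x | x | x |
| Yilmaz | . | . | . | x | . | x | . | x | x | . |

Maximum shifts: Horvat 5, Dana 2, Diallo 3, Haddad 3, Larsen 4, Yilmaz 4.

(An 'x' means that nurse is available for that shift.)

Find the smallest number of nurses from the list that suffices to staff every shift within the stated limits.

3

10 slots to fill and no one can take more than 5, so at least ⌈10/5⌉ = 2 nurses are needed.
Any 2 nurses together have capacity at most 5+4 = 9 < 10 slots, so 2 can never suffice.
Horvat, Dana, and Haddad alone can cover everything: Wed morning→Horvat, Wed afternoon→Horvat, Wed evening→Horvat, Thu morning→Horvat, Thu afternoon→Haddad, Thu evening→Dana, Fri morning→Haddad, Fri afternoon→Haddad, Fri evening→Horvat, Sat morning→Dana.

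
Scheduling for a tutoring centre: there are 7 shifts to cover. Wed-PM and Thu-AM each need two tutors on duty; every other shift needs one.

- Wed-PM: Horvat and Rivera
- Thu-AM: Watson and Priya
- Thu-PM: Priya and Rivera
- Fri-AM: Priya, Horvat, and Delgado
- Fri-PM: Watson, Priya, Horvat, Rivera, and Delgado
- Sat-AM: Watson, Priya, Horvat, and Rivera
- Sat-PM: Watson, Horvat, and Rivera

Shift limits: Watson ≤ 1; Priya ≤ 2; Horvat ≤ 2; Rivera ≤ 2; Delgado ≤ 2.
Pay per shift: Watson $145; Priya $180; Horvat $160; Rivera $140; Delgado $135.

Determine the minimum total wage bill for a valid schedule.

$1375

Wed-PM can only be covered by Horvat and Rivera, so that assignment is forced.
Thu-AM can only be covered by Watson and Priya, so that assignment is forced.
Picking the cheapest available tutor for each shift independently would cost $1315, but that ignores the shift limits.
An optimal schedule: Wed-PM→Horvat+Rivera, Thu-AM→Watson+Priya, Thu-PM→Priya, Fri-AM→Delgado, Fri-PM→Delgado, Sat-AM→Rivera, Sat-PM→Horvat.
Total: 160 + 140 + 145 + 180 + 180 + 135 + 135 + 140 + 160 = $1375.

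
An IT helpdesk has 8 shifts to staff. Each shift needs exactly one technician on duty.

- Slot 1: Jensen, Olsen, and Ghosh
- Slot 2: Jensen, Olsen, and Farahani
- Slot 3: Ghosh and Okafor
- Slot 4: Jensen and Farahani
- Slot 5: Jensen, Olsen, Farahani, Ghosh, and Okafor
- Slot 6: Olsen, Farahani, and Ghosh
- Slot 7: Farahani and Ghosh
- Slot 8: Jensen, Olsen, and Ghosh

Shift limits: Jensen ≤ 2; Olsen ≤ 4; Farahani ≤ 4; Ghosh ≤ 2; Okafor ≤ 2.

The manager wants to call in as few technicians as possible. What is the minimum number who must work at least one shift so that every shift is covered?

8 slots to fill and no one can take more than 4, so at least ⌈8/4⌉ = 2 technicians are needed.
No set of 2 technicians can cover every shift (each such set leaves at least one shift with no one available or exceeds a cap).
Jensen, Olsen, and Ghosh alone can cover everything: Slot 1→Olsen, Slot 2→Jensen, Slot 3→Ghosh, Slot 4→Jensen, Slot 5→Olsen, Slot 6→Olsen, Slot 7→Ghosh, Slot 8→Olsen.

3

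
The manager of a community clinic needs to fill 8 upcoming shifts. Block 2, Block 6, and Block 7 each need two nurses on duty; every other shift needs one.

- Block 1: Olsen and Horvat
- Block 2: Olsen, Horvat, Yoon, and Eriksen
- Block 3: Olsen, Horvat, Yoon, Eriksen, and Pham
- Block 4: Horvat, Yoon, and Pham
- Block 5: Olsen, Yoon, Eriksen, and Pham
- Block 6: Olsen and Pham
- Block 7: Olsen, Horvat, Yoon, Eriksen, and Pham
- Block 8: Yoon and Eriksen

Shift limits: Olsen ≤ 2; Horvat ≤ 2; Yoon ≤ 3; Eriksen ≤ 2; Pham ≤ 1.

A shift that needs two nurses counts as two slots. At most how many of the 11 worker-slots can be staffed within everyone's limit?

10

Total capacity across all nurses is 2+2+3+2+1 = 10, and 11 slots are needed, so at most 10 can be filled.
An assignment achieving 10: Block 1→Olsen, Block 2→Horvat+Yoon, Block 3→Eriksen, Block 4→Horvat, Block 5→Yoon, Block 6→Olsen+Pham, Block 7→Eriksen, Block 8→Yoon.
Loads: Olsen 2/2, Horvat 2/2, Yoon 3/3, Eriksen 2/2, Pham 1/1.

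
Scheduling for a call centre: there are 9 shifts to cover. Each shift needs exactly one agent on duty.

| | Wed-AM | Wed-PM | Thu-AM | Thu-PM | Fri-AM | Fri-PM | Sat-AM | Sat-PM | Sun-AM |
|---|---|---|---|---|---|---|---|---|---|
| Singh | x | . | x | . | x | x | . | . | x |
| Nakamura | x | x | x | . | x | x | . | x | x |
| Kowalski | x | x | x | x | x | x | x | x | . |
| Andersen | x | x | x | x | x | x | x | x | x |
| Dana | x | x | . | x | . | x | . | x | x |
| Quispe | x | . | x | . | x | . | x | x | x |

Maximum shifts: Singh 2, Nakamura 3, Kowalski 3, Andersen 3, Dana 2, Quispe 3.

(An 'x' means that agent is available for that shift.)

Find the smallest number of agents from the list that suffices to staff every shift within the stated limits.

9 slots to fill and no one can take more than 3, so at least ⌈9/3⌉ = 3 agents are needed.
Nakamura, Kowalski, and Andersen alone can cover everything: Wed-AM→Nakamura, Wed-PM→Nakamura, Thu-AM→Kowalski, Thu-PM→Kowalski, Fri-AM→Andersen, Fri-PM→Andersen, Sat-AM→Kowalski, Sat-PM→Andersen, Sun-AM→Nakamura.

3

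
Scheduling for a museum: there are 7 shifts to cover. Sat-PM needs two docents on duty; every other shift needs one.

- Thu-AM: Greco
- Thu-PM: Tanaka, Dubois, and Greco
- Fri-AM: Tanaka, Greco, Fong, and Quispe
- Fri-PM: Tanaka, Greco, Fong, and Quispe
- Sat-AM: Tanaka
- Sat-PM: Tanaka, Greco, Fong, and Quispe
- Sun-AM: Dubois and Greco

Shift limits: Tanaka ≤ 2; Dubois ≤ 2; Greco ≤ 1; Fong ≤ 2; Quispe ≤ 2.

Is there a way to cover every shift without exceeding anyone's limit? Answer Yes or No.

Yes

Thu-AM can only be covered by Greco, so that assignment is forced.
Sat-AM can only be covered by Tanaka, so that assignment is forced.
One valid schedule: Thu-AM→Greco, Thu-PM→Tanaka, Fri-AM→Fong, Fri-PM→Quispe, Sat-AM→Tanaka, Sat-PM→Fong+Quispe, Sun-AM→Dubois.
Loads: Tanaka 2/2, Dubois 1/2, Greco 1/1, Fong 2/2, Quispe 2/2 — all within limits.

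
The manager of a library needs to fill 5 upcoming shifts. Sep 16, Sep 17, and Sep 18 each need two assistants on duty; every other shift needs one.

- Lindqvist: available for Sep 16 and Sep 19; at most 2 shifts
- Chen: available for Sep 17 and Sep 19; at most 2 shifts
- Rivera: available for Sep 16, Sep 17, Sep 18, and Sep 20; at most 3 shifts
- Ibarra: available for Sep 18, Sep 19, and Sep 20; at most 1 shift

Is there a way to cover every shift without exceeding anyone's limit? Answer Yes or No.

No

Total capacity is 8 and 8 slots are needed, so capacity alone doesn't rule it out.
Shifts {Sep 16, Sep 17, Sep 18, Sep 20} need 7 worker-slots in total, but the assistants available for any of those shifts (Lindqvist, Chen, Rivera, and Ibarra) can supply at most 6 among them. So no valid schedule exists.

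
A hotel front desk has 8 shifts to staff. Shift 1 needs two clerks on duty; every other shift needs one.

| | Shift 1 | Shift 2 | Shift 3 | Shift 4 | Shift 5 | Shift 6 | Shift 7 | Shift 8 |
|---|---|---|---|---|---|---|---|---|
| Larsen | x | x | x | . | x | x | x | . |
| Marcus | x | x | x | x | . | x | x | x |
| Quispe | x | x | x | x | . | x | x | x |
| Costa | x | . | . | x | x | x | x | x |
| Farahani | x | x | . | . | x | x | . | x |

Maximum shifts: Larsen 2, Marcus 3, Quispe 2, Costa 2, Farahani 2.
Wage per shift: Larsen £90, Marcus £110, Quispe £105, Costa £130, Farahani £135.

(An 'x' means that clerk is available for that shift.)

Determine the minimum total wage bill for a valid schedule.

£980

Picking the cheapest available clerk for each shift independently would cost £855, but that ignores the shift limits.
An optimal schedule: Shift 1→Marcus+Costa, Shift 2→Quispe, Shift 3→Larsen, Shift 4→Quispe, Shift 5→Larsen, Shift 6→Costa, Shift 7→Marcus, Shift 8→Marcus.
Total: 110 + 130 + 105 + 90 + 105 + 90 + 130 + 110 + 110 = £980.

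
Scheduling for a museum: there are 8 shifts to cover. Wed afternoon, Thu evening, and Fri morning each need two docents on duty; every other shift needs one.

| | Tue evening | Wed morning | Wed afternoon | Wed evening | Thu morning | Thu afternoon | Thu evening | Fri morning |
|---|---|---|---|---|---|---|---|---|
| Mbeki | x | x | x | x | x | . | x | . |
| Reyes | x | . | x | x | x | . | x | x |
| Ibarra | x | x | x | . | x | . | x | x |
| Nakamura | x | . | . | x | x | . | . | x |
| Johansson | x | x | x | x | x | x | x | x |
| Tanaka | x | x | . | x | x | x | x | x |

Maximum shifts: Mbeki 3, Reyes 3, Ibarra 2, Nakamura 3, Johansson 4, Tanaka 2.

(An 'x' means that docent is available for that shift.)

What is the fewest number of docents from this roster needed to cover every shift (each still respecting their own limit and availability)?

4

11 slots to fill and no one can take more than 4, so at least ⌈11/4⌉ = 3 docents are needed.
Any 3 docents together have capacity at most 4+3+3 = 10 < 11 slots, so 3 can never suffice.
Mbeki, Reyes, Ibarra, and Johansson alone can cover everything: Tue evening→Mbeki, Wed morning→Mbeki, Wed afternoon→Reyes+Johansson, Wed evening→Mbeki, Thu morning→Reyes, Thu afternoon→Johansson, Thu evening→Ibarra+Johansson, Fri morning→Reyes+Ibarra.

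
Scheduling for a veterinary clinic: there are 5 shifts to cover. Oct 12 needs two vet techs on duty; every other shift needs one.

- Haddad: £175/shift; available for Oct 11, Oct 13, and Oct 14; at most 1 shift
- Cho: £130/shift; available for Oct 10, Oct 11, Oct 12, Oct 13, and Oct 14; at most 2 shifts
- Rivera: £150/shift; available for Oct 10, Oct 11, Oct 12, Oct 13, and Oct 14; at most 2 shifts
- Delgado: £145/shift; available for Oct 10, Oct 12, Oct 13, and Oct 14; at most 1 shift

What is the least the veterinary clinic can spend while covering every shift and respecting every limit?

£880

Picking the cheapest available vet tech for each shift independently would cost £795, but that ignores the shift limits.
An optimal schedule: Oct 10→Cho, Oct 11→Haddad, Oct 12→Cho+Rivera, Oct 13→Rivera, Oct 14→Delgado.
Total: 130 + 175 + 130 + 150 + 150 + 145 = £880.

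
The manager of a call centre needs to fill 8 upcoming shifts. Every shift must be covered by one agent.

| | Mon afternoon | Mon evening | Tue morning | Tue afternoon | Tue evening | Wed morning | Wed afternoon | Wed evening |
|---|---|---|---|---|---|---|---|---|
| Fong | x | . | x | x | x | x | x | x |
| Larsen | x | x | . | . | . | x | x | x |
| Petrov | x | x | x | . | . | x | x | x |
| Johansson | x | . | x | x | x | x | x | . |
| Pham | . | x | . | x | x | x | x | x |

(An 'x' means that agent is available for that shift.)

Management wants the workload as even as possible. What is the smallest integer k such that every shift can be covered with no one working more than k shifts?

With 5 agents and 8 worker-slots to fill, someone must work at least ⌈8/5⌉ = 2 shifts, so k ≥ 2.
k = 2 works: Mon afternoon→Larsen, Mon evening→Larsen, Tue morning→Fong, Tue afternoon→Fong, Tue evening→Johansson, Wed morning→Petrov, Wed afternoon→Johansson, Wed evening→Petrov.
Loads: Fong 2, Larsen 2, Petrov 2, Johansson 2, Pham 0 — all ≤ 2.

2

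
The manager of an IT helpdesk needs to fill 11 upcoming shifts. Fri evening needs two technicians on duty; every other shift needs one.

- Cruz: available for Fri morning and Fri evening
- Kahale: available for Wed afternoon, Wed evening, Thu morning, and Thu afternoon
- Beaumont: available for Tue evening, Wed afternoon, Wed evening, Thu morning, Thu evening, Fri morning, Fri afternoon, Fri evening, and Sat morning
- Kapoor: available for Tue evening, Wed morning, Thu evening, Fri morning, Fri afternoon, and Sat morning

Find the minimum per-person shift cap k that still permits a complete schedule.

4

With 4 technicians and 12 worker-slots to fill, someone must work at least ⌈12/4⌉ = 3 shifts, so k ≥ 3.
k = 3 is infeasible (exhaustive check).
k = 4 works: Tue evening→Beaumont, Wed morning→Kapoor, Wed afternoon→Kahale, Wed evening→Kahale, Thu morning→Kahale, Thu afternoon→Kahale, Thu evening→Beaumont, Fri morning→Cruz, Fri afternoon→Beaumont, Fri evening→Cruz+Beaumont, Sat morning→Kapoor.
Loads: Cruz 2, Kahale 4, Beaumont 4, Kapoor 2 — all ≤ 4.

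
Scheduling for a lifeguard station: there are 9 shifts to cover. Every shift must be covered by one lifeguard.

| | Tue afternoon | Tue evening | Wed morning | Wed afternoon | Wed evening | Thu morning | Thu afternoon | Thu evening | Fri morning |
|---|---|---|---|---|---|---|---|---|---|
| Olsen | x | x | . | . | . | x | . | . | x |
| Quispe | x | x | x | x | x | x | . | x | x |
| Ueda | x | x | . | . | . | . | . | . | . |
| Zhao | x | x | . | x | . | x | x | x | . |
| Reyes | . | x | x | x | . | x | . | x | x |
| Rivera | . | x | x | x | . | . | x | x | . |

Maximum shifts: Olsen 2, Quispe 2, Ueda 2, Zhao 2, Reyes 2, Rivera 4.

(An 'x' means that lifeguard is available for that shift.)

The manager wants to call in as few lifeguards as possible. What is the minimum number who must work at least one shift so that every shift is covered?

4

9 slots to fill and no one can take more than 4, so at least ⌈9/4⌉ = 3 lifeguards are needed.
Any 3 lifeguards together have capacity at most 4+2+2 = 8 < 9 slots, so 3 can never suffice.
Olsen, Quispe, Ueda, and Rivera alone can cover everything: Tue afternoon→Ueda, Tue evening→Ueda, Wed morning→Quispe, Wed afternoon→Rivera, Wed evening→Quispe, Thu morning→Olsen, Thu afternoon→Rivera, Thu evening→Rivera, Fri morning→Olsen.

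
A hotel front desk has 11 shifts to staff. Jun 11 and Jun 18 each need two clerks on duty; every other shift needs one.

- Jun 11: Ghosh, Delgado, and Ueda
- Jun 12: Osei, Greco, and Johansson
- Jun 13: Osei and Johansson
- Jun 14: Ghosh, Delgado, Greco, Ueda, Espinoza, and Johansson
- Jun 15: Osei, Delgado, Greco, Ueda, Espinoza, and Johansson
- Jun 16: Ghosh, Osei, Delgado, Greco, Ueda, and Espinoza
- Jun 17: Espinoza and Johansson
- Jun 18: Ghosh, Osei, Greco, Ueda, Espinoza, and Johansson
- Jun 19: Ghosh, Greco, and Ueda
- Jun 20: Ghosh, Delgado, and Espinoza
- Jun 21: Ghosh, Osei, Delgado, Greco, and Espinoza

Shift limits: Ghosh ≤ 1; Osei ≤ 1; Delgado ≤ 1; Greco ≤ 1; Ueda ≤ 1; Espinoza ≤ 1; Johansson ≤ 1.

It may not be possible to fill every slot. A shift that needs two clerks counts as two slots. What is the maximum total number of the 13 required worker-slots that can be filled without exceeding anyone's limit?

Total capacity across all clerks is 1+1+1+1+1+1+1 = 7, and 13 slots are needed, so at most 7 can be filled.
An assignment achieving 7: Jun 11→Ghosh+Delgado, Jun 12→Greco, Jun 13→Osei, Jun 14→Johansson, Jun 17→Espinoza, Jun 19→Ueda.
Loads: Ghosh 1/1, Osei 1/1, Delgado 1/1, Greco 1/1, Ueda 1/1, Espinoza 1/1, Johansson 1/1.

7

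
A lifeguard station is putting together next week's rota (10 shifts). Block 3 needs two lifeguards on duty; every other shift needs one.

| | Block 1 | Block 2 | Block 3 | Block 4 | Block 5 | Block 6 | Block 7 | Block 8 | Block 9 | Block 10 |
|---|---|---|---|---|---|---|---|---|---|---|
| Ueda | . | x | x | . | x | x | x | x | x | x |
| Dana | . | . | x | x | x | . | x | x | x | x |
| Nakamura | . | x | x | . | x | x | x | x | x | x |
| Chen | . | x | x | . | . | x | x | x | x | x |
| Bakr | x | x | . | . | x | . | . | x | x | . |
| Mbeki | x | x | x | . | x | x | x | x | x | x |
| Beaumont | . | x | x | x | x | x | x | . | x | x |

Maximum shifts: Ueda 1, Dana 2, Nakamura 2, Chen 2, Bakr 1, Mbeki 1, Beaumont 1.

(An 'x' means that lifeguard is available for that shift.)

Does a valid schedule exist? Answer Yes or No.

Total capacity is 1+2+2+2+1+1+1 = 10 but 11 worker-slots are needed — infeasible.

No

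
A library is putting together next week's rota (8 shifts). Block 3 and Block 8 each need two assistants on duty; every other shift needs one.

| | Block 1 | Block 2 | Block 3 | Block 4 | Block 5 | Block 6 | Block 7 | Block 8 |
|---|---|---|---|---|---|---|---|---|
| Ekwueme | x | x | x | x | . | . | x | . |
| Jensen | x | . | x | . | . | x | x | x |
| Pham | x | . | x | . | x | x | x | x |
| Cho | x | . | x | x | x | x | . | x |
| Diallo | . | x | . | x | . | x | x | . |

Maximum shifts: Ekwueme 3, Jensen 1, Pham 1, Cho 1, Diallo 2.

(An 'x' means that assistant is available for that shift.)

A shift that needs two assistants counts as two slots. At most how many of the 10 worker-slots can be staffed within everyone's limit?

8

Total capacity across all assistants is 3+1+1+1+2 = 8, and 10 slots are needed, so at most 8 can be filled.
An assignment achieving 8: Block 1→Ekwueme, Block 2→Ekwueme, Block 4→Ekwueme, Block 5→Pham, Block 6→Diallo, Block 7→Diallo, Block 8→Jensen+Cho.
Loads: Ekwueme 3/3, Jensen 1/1, Pham 1/1, Cho 1/1, Diallo 2/2.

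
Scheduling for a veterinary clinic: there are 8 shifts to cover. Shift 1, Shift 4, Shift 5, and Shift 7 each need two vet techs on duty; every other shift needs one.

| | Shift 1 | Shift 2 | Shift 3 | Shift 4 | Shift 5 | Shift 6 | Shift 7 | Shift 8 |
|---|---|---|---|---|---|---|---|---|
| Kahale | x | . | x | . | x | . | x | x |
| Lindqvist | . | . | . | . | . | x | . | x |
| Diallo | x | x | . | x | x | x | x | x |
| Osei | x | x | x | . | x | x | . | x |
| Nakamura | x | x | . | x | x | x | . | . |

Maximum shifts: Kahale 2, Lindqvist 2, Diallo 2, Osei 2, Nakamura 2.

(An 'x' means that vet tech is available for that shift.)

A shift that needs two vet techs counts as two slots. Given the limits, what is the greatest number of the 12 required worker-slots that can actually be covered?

Total capacity across all vet techs is 2+2+2+2+2 = 10, and 12 slots are needed, so at most 10 can be filled.
An assignment achieving 10: Shift 1→Osei+Nakamura, Shift 2→Osei, Shift 3→Kahale, Shift 4→Diallo+Nakamura, Shift 6→Lindqvist, Shift 7→Kahale+Diallo, Shift 8→Lindqvist.
Loads: Kahale 2/2, Lindqvist 2/2, Diallo 2/2, Osei 2/2, Nakamura 2/2.

10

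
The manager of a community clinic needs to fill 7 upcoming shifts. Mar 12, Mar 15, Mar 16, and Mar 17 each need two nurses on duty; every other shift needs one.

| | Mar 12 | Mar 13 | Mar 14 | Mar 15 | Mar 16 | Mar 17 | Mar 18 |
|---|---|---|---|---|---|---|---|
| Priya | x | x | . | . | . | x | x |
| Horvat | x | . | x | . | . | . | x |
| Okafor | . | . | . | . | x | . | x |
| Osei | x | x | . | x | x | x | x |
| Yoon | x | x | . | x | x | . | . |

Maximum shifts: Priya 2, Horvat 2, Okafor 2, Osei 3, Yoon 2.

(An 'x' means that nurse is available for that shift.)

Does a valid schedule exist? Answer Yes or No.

Mar 14 can only be covered by Horvat, so that assignment is forced.
Mar 15 can only be covered by Osei and Yoon, so that assignment is forced.
Mar 17 can only be covered by Priya and Osei, so that assignment is forced.
One valid schedule: Mar 12→Horvat+Yoon, Mar 13→Priya, Mar 14→Horvat, Mar 15→Osei+Yoon, Mar 16→Okafor+Osei, Mar 17→Priya+Osei, Mar 18→Okafor.
Loads: Priya 2/2, Horvat 2/2, Okafor 2/2, Osei 3/3, Yoon 2/2 — all within limits.

Yes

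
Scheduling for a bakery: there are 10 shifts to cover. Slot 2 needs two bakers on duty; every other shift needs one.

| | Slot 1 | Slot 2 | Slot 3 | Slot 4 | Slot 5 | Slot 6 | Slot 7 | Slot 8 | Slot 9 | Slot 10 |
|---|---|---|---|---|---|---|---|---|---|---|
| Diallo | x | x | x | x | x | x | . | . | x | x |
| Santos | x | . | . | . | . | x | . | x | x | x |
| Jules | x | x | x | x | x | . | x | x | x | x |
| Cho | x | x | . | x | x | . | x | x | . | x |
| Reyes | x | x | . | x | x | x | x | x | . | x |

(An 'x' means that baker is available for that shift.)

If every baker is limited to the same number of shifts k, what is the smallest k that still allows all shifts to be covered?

With 5 bakers and 11 worker-slots to fill, someone must work at least ⌈11/5⌉ = 3 shifts, so k ≥ 3.
k = 3 works: Slot 1→Santos, Slot 2→Cho+Reyes, Slot 3→Diallo, Slot 4→Jules, Slot 5→Jules, Slot 6→Diallo, Slot 7→Jules, Slot 8→Santos, Slot 9→Diallo, Slot 10→Santos.
Loads: Diallo 3, Santos 3, Jules 3, Cho 1, Reyes 1 — all ≤ 3.

3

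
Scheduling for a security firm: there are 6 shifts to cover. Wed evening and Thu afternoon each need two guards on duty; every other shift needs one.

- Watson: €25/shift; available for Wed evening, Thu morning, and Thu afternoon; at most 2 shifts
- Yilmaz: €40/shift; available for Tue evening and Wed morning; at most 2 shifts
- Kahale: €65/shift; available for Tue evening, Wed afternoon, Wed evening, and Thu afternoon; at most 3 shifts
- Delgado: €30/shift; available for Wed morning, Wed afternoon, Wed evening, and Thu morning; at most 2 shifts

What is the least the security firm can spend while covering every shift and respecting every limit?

Thu afternoon can only be covered by Watson and Kahale, so that assignment is forced.
Picking the cheapest available guard for each shift independently would cost €270, but that ignores the shift limits.
An optimal schedule: Tue evening→Yilmaz, Wed morning→Yilmaz, Wed afternoon→Delgado, Wed evening→Delgado+Kahale, Thu morning→Watson, Thu afternoon→Watson+Kahale.
Total: 40 + 40 + 30 + 30 + 65 + 25 + 25 + 65 = €320.

€320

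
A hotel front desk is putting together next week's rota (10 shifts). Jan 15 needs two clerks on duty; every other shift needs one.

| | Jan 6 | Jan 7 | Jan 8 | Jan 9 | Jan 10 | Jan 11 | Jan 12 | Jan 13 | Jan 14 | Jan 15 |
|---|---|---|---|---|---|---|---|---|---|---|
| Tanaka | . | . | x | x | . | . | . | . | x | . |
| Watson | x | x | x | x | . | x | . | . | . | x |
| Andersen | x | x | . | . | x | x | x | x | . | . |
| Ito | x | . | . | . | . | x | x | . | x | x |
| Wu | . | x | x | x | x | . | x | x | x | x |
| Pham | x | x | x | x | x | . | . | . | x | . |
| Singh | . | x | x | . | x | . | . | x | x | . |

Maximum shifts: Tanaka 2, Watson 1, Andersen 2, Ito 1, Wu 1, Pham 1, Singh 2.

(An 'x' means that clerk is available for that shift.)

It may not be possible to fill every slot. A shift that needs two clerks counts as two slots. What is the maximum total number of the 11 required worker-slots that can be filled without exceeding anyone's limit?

Total capacity across all clerks is 2+1+2+1+1+1+2 = 10, and 11 slots are needed, so at most 10 can be filled.
An assignment achieving 10: Jan 6→Pham, Jan 7→Singh, Jan 8→Tanaka, Jan 9→Tanaka, Jan 10→Singh, Jan 11→Watson, Jan 12→Andersen, Jan 13→Andersen, Jan 15→Ito+Wu.
Loads: Tanaka 2/2, Watson 1/1, Andersen 2/2, Ito 1/1, Wu 1/1, Pham 1/1, Singh 2/2.

10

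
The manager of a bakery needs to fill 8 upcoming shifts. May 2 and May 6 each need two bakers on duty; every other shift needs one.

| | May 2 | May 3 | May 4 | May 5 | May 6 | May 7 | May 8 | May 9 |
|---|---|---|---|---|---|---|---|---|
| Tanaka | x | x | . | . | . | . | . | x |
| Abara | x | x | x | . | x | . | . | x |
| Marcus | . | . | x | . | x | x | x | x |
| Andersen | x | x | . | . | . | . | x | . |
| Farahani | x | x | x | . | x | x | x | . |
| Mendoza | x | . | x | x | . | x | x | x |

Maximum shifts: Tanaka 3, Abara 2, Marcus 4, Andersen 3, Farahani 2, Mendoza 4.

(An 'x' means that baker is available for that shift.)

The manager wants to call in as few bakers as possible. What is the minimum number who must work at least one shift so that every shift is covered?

4

10 slots to fill and no one can take more than 4, so at least ⌈10/4⌉ = 3 bakers are needed.
No set of 3 bakers can cover every shift (each such set leaves at least one shift with no one available or exceeds a cap).
Tanaka, Abara, Marcus, and Mendoza alone can cover everything: May 2→Tanaka+Abara, May 3→Tanaka, May 4→Marcus, May 5→Mendoza, May 6→Abara+Marcus, May 7→Marcus, May 8→Marcus, May 9→Tanaka.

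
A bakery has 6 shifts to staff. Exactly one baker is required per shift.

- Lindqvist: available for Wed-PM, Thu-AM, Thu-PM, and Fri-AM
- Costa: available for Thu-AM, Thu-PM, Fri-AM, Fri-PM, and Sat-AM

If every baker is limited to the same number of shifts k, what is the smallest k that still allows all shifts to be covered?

With 2 bakers and 6 worker-slots to fill, someone must work at least ⌈6/2⌉ = 3 shifts, so k ≥ 3.
k = 3 works: Wed-PM→Lindqvist, Thu-AM→Lindqvist, Thu-PM→Lindqvist, Fri-AM→Costa, Fri-PM→Costa, Sat-AM→Costa.
Loads: Lindqvist 3, Costa 3 — all ≤ 3.

3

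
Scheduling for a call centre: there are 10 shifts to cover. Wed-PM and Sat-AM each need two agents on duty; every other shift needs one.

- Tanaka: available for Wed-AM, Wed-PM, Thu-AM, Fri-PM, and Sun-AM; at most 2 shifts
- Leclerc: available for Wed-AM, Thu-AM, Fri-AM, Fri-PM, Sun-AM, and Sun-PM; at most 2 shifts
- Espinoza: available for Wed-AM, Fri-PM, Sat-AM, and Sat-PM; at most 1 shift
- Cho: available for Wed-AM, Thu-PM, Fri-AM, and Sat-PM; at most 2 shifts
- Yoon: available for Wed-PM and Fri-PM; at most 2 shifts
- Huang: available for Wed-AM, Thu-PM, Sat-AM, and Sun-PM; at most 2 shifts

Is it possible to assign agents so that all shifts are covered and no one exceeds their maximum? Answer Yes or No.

Total capacity is 2+2+1+2+2+2 = 11 but 12 worker-slots are needed — infeasible.

No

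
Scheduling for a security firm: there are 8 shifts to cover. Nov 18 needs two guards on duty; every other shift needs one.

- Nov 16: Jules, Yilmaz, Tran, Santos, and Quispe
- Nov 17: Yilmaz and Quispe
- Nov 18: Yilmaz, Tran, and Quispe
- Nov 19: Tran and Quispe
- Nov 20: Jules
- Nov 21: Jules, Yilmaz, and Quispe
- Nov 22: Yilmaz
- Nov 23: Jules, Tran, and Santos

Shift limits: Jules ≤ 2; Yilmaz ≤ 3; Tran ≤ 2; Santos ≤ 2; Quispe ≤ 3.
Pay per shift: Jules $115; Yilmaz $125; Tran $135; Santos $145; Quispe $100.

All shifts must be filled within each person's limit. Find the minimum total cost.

Nov 20 can only be covered by Jules, so that assignment is forced.
Nov 22 can only be covered by Yilmaz, so that assignment is forced.
Picking the cheapest available guard for each shift independently would cost $980, but that ignores the shift limits.
An optimal schedule: Nov 16→Yilmaz, Nov 17→Quispe, Nov 18→Quispe+Yilmaz, Nov 19→Quispe, Nov 20→Jules, Nov 21→Jules, Nov 22→Yilmaz, Nov 23→Tran.
Total: 125 + 100 + 100 + 125 + 100 + 115 + 115 + 125 + 135 = $1040.

$1040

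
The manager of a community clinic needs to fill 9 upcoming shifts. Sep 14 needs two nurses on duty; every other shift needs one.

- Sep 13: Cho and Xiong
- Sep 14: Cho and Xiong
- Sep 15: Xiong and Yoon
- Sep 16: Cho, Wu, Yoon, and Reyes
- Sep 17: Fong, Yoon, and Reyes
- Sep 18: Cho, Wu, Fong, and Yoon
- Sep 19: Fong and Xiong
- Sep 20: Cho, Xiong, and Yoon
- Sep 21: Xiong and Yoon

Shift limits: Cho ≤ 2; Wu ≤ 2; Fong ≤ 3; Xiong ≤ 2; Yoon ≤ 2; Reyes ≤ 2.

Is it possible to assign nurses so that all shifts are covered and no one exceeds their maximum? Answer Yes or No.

Sep 14 can only be covered by Cho and Xiong, so that assignment is forced.
One valid schedule: Sep 13→Cho, Sep 14→Cho+Xiong, Sep 15→Xiong, Sep 16→Wu, Sep 17→Fong, Sep 18→Wu, Sep 19→Fong, Sep 20→Yoon, Sep 21→Yoon.
Loads: Cho 2/2, Wu 2/2, Fong 2/3, Xiong 2/2, Yoon 2/2, Reyes 0/2 — all within limits.

Yes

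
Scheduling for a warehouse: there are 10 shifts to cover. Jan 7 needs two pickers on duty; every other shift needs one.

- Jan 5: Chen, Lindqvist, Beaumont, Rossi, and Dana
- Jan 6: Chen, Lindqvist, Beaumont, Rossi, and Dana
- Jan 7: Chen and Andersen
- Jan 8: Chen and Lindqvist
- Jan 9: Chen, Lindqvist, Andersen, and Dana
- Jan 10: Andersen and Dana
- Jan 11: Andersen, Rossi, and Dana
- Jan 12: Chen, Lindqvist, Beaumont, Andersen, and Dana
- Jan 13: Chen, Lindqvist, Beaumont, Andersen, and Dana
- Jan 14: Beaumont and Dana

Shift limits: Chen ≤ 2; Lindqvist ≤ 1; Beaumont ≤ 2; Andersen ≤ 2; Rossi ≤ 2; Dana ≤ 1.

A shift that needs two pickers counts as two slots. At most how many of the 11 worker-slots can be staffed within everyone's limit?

10

Total capacity across all pickers is 2+1+2+2+2+1 = 10, and 11 slots are needed, so at most 10 can be filled.
An assignment achieving 10: Jan 5→Beaumont, Jan 6→Rossi, Jan 7→Chen+Andersen, Jan 8→Chen, Jan 9→Lindqvist, Jan 10→Andersen, Jan 11→Rossi, Jan 12→Dana, Jan 14→Beaumont.
Loads: Chen 2/2, Lindqvist 1/1, Beaumont 2/2, Andersen 2/2, Rossi 2/2, Dana 1/1.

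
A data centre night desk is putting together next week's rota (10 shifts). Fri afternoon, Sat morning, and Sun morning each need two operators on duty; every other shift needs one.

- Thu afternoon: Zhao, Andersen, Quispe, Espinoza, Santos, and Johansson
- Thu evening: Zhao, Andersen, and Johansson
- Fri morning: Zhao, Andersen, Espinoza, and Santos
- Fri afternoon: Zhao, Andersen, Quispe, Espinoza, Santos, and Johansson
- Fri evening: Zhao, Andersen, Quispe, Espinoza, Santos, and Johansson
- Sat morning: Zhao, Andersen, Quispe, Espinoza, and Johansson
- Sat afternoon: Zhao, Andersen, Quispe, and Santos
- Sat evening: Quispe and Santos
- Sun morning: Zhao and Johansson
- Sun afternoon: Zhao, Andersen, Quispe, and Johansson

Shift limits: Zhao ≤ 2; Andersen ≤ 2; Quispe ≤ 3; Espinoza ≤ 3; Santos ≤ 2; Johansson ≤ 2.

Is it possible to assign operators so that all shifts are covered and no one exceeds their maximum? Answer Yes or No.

Yes

Sun morning can only be covered by Zhao and Johansson, so that assignment is forced.
One valid schedule: Thu afternoon→Quispe, Thu evening→Zhao, Fri morning→Andersen, Fri afternoon→Espinoza+Santos, Fri evening→Espinoza, Sat morning→Espinoza+Johansson, Sat afternoon→Andersen, Sat evening→Quispe, Sun morning→Zhao+Johansson, Sun afternoon→Quispe.
Loads: Zhao 2/2, Andersen 2/2, Quispe 3/3, Espinoza 3/3, Santos 1/2, Johansson 2/2 — all within limits.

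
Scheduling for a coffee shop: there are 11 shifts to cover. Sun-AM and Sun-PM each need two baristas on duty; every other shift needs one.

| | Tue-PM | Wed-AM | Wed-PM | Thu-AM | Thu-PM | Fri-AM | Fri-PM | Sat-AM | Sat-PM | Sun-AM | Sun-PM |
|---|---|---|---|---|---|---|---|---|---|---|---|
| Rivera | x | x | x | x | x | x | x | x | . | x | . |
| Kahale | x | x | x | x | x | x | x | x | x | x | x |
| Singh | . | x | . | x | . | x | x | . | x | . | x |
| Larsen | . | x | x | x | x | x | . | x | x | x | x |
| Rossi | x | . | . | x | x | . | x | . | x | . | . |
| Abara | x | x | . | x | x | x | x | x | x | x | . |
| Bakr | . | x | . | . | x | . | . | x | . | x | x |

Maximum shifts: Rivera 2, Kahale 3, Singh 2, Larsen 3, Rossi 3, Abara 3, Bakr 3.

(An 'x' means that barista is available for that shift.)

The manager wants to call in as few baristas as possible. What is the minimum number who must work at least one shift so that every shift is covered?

13 slots to fill and no one can take more than 3, so at least ⌈13/3⌉ = 5 baristas are needed.
Rivera, Kahale, Singh, Larsen, and Rossi alone can cover everything: Tue-PM→Rivera, Wed-AM→Singh, Wed-PM→Rivera, Thu-AM→Rossi, Thu-PM→Larsen, Fri-AM→Larsen, Fri-PM→Rossi, Sat-AM→Kahale, Sat-PM→Rossi, Sun-AM→Kahale+Larsen, Sun-PM→Kahale+Singh.

5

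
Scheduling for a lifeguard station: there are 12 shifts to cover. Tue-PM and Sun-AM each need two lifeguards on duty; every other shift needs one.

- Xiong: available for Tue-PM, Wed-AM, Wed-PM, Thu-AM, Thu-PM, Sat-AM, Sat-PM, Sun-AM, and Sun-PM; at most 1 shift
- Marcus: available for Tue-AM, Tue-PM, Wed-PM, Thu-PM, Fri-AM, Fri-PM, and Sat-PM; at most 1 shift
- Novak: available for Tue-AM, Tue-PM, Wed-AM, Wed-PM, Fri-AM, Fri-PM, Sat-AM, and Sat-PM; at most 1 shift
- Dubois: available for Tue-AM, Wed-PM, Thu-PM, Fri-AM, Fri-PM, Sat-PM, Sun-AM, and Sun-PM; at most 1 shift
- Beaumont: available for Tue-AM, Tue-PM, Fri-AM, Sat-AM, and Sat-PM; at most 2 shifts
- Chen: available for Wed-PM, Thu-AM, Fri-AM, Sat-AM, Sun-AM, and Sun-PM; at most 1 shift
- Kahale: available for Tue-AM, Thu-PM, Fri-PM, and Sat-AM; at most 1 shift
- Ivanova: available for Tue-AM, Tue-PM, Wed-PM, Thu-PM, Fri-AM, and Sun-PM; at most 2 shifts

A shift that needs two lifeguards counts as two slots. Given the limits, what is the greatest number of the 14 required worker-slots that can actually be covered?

10

Total capacity across all lifeguards is 1+1+1+1+2+1+1+2 = 10, and 14 slots are needed, so at most 10 can be filled.
An assignment achieving 10: Tue-AM→Ivanova, Tue-PM→Novak+Beaumont, Wed-AM→Xiong, Thu-AM→Chen, Thu-PM→Kahale, Fri-PM→Marcus, Sat-AM→Beaumont, Sun-AM→Dubois, Sun-PM→Ivanova.
Loads: Xiong 1/1, Marcus 1/1, Novak 1/1, Dubois 1/1, Beaumont 2/2, Chen 1/1, Kahale 1/1, Ivanova 2/2.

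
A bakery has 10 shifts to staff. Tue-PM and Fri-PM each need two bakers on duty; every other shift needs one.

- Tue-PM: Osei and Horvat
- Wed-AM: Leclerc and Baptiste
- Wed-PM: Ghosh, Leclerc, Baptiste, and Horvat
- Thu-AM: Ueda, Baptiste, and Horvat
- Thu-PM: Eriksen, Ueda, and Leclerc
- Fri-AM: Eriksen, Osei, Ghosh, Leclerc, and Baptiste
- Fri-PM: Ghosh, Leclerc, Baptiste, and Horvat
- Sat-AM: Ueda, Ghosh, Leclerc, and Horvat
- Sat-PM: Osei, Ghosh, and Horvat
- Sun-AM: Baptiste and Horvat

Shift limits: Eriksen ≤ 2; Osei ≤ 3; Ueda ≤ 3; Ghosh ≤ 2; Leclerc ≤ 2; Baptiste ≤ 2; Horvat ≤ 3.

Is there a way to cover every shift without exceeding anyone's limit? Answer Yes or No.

Yes

Tue-PM can only be covered by Osei and Horvat, so that assignment is forced.
One valid schedule: Tue-PM→Osei+Horvat, Wed-AM→Leclerc, Wed-PM→Ghosh, Thu-AM→Ueda, Thu-PM→Eriksen, Fri-AM→Eriksen, Fri-PM→Ghosh+Leclerc, Sat-AM→Ueda, Sat-PM→Osei, Sun-AM→Baptiste.
Loads: Eriksen 2/2, Osei 2/3, Ueda 2/3, Ghosh 2/2, Leclerc 2/2, Baptiste 1/2, Horvat 1/3 — all within limits.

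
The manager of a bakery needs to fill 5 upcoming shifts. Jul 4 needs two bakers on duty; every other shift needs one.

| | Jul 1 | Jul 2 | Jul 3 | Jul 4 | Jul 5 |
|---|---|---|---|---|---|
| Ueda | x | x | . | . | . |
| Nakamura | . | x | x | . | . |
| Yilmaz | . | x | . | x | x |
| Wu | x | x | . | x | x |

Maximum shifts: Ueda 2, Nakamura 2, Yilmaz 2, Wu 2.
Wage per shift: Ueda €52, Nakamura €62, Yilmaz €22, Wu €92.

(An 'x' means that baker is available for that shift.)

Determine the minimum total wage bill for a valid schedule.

Jul 3 can only be covered by Nakamura, so that assignment is forced.
Jul 4 can only be covered by Yilmaz and Wu, so that assignment is forced.
Picking the cheapest available baker for each shift independently would cost €272, but that ignores the shift limits.
An optimal schedule: Jul 1→Ueda, Jul 2→Ueda, Jul 3→Nakamura, Jul 4→Yilmaz+Wu, Jul 5→Yilmaz.
Total: 52 + 52 + 62 + 22 + 92 + 22 = €302.

€302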